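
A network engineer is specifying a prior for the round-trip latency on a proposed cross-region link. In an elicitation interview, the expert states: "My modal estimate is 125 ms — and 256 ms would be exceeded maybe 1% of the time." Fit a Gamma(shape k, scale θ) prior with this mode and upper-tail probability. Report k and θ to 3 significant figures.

Gamma(k,θ) with k>1 has mode (k−1)θ, so θ = 125/(k−1).
Need P(X < 256) = 0.99 with θ tied to k this way. Start at k = 2, θ = 125: P(X<256) ≈ 0.607.
Too low — raise k to concentrate. Iterating converges to k ≈ 10.5.
Then θ = 125/(10.5−1) ≈ 13.1.

k ≈ 10.5, θ ≈ 13.1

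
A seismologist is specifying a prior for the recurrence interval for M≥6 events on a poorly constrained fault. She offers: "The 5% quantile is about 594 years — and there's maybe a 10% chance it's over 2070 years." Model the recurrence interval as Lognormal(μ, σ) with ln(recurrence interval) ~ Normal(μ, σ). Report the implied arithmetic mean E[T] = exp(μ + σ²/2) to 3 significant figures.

E[T] ≈ 1310 years

If T ~ Lognormal(μ,σ) then ln T ~ Normal(μ,σ), so the p-quantile of ln T is μ + z_p·σ.
ln(594) = 6.387 and ln(2070) = 7.635; z_{0.05} = -1.645, z_{0.9} = 1.282.
σ = (7.635 − 6.387)/(1.282 − (-1.645)) = 0.427.
μ = 6.387 − (-1.645)·0.427 = 7.089.
E[T] = exp(μ + σ²/2) = exp(7.089 + 0.0910) = 1310 years.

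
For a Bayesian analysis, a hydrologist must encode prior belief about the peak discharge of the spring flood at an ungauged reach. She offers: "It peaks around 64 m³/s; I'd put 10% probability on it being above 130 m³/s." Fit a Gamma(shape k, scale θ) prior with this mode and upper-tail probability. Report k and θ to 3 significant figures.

k ≈ 4.82, θ ≈ 16.8

Gamma(k,θ) with k>1 has mode (k−1)θ, so θ = 64/(k−1).
Need P(X < 130) = 0.9 with θ tied to k this way. Start at k = 2, θ = 64: P(X<130) ≈ 0.602.
Too low — raise k to concentrate. Iterating converges to k ≈ 4.82.
Then θ = 64/(4.82−1) ≈ 16.8.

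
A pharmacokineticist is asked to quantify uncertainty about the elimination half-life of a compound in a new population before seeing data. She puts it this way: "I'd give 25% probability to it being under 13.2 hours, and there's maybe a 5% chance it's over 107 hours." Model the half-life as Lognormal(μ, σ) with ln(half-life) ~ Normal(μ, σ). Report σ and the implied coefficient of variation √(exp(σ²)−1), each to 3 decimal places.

σ ≈ 0.902, CV ≈ 1.121

If T ~ Lognormal(μ,σ) then ln T ~ Normal(μ,σ), so the p-quantile of ln T is μ + z_p·σ.
ln(13.2) = 2.58 and ln(107) = 4.673; z_{0.25} = -0.6745, z_{0.95} = 1.645.
σ = (4.673 − 2.58)/(1.645 − (-0.6745)) = 0.902.
μ = 2.58 − (-0.6745)·0.902 = 3.189.
CV = √(exp(σ²)−1) = √(exp(0.8140)−1) = 1.121.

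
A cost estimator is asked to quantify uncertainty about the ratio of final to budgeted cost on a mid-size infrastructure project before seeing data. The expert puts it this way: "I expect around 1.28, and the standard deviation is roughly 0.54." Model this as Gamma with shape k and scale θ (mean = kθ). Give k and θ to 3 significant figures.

k ≈ 5.62, θ ≈ 0.228

For Gamma(k, scale θ): mean = kθ, variance = kθ², so CV = 1/√k.
CV = SD/mean = 0.54/1.28 = 0.4219, hence k = 1/CV² = 5.62.
Then θ = mean/k = 1.28/5.62 = 0.228.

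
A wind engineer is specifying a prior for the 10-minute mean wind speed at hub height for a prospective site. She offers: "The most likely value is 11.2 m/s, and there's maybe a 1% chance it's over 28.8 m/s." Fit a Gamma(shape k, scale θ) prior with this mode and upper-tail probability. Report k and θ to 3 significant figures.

Gamma(k,θ) with k>1 has mode (k−1)θ, so θ = 11.2/(k−1).
Need P(X < 28.8) = 0.99 with θ tied to k this way. Start at k = 2, θ = 11.2: P(X<28.8) ≈ 0.727.
Too low — raise k to concentrate. Iterating converges to k ≈ 6.23.
Then θ = 11.2/(6.23−1) ≈ 2.14.

k ≈ 6.23, θ ≈ 2.14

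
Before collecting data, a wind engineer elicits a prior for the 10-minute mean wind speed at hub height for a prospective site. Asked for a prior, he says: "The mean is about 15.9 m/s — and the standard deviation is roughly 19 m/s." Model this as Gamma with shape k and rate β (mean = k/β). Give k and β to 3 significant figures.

k ≈ 0.7, β ≈ 0.044

For Gamma(k, rate β): mean = k/β, variance = k/β², so CV = 1/√k.
CV = SD/mean = 19/15.9 = 1.195, hence k = 1/CV² = 0.7.
Then β = k/mean = 0.7/15.9 = 0.044.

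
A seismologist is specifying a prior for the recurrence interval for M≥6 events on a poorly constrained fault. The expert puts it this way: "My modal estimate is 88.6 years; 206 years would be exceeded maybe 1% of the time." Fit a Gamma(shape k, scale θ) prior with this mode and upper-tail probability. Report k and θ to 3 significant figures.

k ≈ 7.7, θ ≈ 13.2

Gamma(k,θ) with k>1 has mode (k−1)θ, so θ = 88.6/(k−1).
Need P(X < 206) = 0.99 with θ tied to k this way. Start at k = 2, θ = 88.6: P(X<206) ≈ 0.675.
Too low — raise k to concentrate. Iterating converges to k ≈ 7.7.
Then θ = 88.6/(7.7−1) ≈ 13.2.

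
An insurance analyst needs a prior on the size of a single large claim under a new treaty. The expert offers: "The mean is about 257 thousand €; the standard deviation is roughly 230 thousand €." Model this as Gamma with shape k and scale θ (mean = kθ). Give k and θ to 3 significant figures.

For Gamma(k, scale θ): mean = kθ, variance = kθ², so CV = 1/√k.
CV = SD/mean = 230/257 = 0.8949, hence k = 1/CV² = 1.25.
Then θ = mean/k = 257/1.25 = 206.

k ≈ 1.25, θ ≈ 206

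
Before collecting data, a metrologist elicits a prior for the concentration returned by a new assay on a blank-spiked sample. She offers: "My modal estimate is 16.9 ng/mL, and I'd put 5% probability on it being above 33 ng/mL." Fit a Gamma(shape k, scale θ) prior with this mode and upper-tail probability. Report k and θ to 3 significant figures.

Gamma(k,θ) with k>1 has mode (k−1)θ, so θ = 16.9/(k−1).
Need P(X < 33) = 0.95 with θ tied to k this way. Start at k = 2, θ = 16.9: P(X<33) ≈ 0.581.
Too low — raise k to concentrate. Iterating converges to k ≈ 7.2.
Then θ = 16.9/(7.2−1) ≈ 2.73.

k ≈ 7.2, θ ≈ 2.73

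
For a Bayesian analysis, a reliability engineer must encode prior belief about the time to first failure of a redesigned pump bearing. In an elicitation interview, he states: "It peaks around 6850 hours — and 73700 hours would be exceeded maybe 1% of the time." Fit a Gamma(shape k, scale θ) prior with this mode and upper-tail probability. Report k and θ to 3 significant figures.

k ≈ 1.53, θ ≈ 12800

Gamma(k,θ) with k>1 has mode (k−1)θ, so θ = 6850/(k−1).
Need P(X < 73700) = 0.99 with θ tied to k this way. Start at k = 2, θ = 6850: P(X<73700) ≈ 1.000.
Too high — lower k to spread out. Iterating converges to k ≈ 1.53.
Then θ = 6850/(1.53−1) ≈ 12800.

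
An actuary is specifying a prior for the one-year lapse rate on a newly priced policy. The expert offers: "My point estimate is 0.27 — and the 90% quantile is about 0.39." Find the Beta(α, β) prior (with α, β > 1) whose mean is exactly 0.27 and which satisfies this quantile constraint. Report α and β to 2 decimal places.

α ≈ 6.36, β ≈ 17.20

With mean 0.27 fixed, write α = 0.27s, β = 0.73s where s = α+β.
Need P(θ < 0.39) = 0.9 under Beta(0.27s, 0.73s). Normal approximation: (q−m)/√(m(1−m)/s) ≈ z_{0.9} = 1.28, so s ≈ 0.27·0.73·(1.28)²/(0.39−0.27)² = 22.5.
At s = 22.5: P(θ<0.39) ≈ 0.895. Adjusting to match 0.9 gives s ≈ 23.57.
So α = 0.27·23.57 ≈ 6.36, β = 0.73·23.57 ≈ 17.20.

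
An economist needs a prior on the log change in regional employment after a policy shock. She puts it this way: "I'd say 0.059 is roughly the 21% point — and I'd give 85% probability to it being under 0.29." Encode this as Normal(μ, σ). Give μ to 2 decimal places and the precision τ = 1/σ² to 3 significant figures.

For Normal(μ,σ), the p-quantile is μ + z_p·σ. Here z_{0.21} = -0.8064, z_{0.85} = 1.036.
So 0.059 = μ − 0.8064σ and 0.29 = μ + 1.036σ.
Subtracting: σ = (0.29 − 0.059)/(1.036 − (-0.8064)) = 0.13.
Then μ = 0.059 − (-0.8064)·0.13 = 0.16.
Precision τ = 1/σ² = 1/0.1253² = 63.6.

μ = 0.16, τ = 63.6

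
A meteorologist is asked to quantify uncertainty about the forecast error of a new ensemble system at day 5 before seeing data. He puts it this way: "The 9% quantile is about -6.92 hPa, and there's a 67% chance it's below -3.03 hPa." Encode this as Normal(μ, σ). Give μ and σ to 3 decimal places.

The p-quantile of Normal(μ,σ) is μ + z_p·σ, with z_{0.09} = -1.341 and z_{0.67} = 0.4399.
Eliminate σ: μ = (z₂·x₁ − z₁·x₂)/(z₂ − z₁) = (0.4399·-6.92 − (-1.341)·-3.03)/1.781 = -3.991.
Then σ = (x₂ − x₁)/(z₂ − z₁) = (-3.03 − -6.92)/1.781 = 2.185.

μ = -3.991, σ = 2.185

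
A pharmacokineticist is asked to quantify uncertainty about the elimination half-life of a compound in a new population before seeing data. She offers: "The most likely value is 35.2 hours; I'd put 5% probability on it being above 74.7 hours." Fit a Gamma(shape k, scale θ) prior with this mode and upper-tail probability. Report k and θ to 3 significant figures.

Gamma(k,θ) with k>1 has mode (k−1)θ, so θ = 35.2/(k−1).
Need P(X < 74.7) = 0.95 with θ tied to k this way. Start at k = 2, θ = 35.2: P(X<74.7) ≈ 0.626.
Too low — raise k to concentrate. Iterating converges to k ≈ 5.87.
Then θ = 35.2/(5.87−1) ≈ 7.22.

k ≈ 5.87, θ ≈ 7.22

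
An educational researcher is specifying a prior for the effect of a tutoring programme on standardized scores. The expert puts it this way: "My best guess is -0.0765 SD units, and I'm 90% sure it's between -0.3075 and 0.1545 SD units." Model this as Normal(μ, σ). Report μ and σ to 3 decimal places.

μ = -0.076, σ = 0.140

A symmetric 90% interval runs μ ± z·σ with z = 1.645.
Half-width = 0.231, so σ = 0.231/1.645 = 0.140.
μ is the stated best guess, -0.076.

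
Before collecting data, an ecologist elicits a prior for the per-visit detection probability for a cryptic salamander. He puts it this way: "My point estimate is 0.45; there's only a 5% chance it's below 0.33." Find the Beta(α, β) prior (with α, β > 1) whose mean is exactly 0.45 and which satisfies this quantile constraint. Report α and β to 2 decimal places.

α ≈ 20.09, β ≈ 24.55

With mean 0.45 fixed, write α = 0.45s, β = 0.55s where s = α+β.
Need P(θ < 0.33) = 0.05 under Beta(0.45s, 0.55s). Normal approximation: (q−m)/√(m(1−m)/s) ≈ z_{0.05} = -1.64, so s ≈ 0.45·0.55·(-1.64)²/(0.33−0.45)² = 46.5.
At s = 46.5: P(θ<0.33) ≈ 0.047. Adjusting to match 0.05 gives s ≈ 44.64.
So α = 0.45·44.64 ≈ 20.09, β = 0.55·44.64 ≈ 24.55.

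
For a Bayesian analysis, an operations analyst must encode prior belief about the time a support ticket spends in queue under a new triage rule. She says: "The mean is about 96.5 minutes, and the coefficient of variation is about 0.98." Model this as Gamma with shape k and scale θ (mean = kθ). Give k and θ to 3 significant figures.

For Gamma(k, scale θ): mean = kθ, variance = kθ², so CV = 1/√k.
CV = 0.98, hence k = 1/CV² = 1.04.
Then θ = mean/k = 96.5/1.04 = 92.7.

k ≈ 1.04, θ ≈ 92.7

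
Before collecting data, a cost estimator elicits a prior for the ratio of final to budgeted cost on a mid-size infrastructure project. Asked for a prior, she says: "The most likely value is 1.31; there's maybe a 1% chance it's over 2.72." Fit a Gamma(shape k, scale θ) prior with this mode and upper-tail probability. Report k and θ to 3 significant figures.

Gamma(k,θ) with k>1 has mode (k−1)θ, so θ = 1.31/(k−1).
Need P(X < 2.72) = 0.99 with θ tied to k this way. Start at k = 2, θ = 1.31: P(X<2.72) ≈ 0.614.
Too low — raise k to concentrate. Iterating converges to k ≈ 10.1.
Then θ = 1.31/(10.1−1) ≈ 0.143.

k ≈ 10.1, θ ≈ 0.143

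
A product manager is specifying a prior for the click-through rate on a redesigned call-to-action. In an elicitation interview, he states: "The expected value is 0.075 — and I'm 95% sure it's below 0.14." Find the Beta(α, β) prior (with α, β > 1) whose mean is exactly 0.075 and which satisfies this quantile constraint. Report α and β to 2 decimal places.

α ≈ 4.18, β ≈ 51.53

With mean 0.075 fixed, write α = 0.075s, β = 0.925s where s = α+β.
Need P(θ < 0.14) = 0.95 under Beta(0.075s, 0.925s). Normal approximation: (q−m)/√(m(1−m)/s) ≈ z_{0.95} = 1.64, so s ≈ 0.075·0.925·(1.64)²/(0.14−0.075)² = 44.4.
At s = 44.4: P(θ<0.14) ≈ 0.933. Adjusting to match 0.95 gives s ≈ 55.71.
So α = 0.075·55.71 ≈ 4.18, β = 0.925·55.71 ≈ 51.53.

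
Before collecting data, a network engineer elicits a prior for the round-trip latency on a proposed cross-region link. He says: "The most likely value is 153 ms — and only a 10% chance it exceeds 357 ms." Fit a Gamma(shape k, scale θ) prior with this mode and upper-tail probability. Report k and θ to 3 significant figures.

Gamma(k,θ) with k>1 has mode (k−1)θ, so θ = 153/(k−1).
Need P(X < 357) = 0.9 with θ tied to k this way. Start at k = 2, θ = 153: P(X<357) ≈ 0.677.
Too low — raise k to concentrate. Iterating converges to k ≈ 3.68.
Then θ = 153/(3.68−1) ≈ 57.1.

k ≈ 3.68, θ ≈ 57.1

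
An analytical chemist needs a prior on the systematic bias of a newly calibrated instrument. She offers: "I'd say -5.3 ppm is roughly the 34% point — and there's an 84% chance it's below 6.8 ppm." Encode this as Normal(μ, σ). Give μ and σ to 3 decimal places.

The p-quantile of Normal(μ,σ) is μ + z_p·σ, with z_{0.34} = -0.4125 and z_{0.84} = 0.9945.
Eliminate σ: μ = (z₂·x₁ − z₁·x₂)/(z₂ − z₁) = (0.9945·-5.3 − (-0.4125)·6.8)/1.407 = -1.753.
Then σ = (x₂ − x₁)/(z₂ − z₁) = (6.8 − -5.3)/1.407 = 8.600.

μ = -1.753, σ = 8.600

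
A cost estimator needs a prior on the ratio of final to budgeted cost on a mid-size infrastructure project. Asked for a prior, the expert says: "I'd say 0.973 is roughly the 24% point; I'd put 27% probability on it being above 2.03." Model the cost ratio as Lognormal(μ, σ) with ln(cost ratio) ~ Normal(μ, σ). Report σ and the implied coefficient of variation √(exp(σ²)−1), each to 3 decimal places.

σ ≈ 0.558, CV ≈ 0.604

If T ~ Lognormal(μ,σ) then ln T ~ Normal(μ,σ), so the p-quantile of ln T is μ + z_p·σ.
ln(0.973) = -0.02737 and ln(2.03) = 0.708; z_{0.24} = -0.7063, z_{0.73} = 0.6128.
σ = (0.708 − -0.02737)/(0.6128 − (-0.7063)) = 0.558.
μ = -0.02737 − (-0.7063)·0.558 = 0.366.
CV = √(exp(σ²)−1) = √(exp(0.3108)−1) = 0.604.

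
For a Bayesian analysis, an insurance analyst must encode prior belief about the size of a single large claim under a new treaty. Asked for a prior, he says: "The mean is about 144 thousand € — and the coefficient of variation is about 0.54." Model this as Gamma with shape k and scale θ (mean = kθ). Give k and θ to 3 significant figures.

For Gamma(k, scale θ): mean = kθ, variance = kθ², so CV = 1/√k.
CV = 0.54, hence k = 1/CV² = 3.43.
Then θ = mean/k = 144/3.43 = 42.

k ≈ 3.43, θ ≈ 42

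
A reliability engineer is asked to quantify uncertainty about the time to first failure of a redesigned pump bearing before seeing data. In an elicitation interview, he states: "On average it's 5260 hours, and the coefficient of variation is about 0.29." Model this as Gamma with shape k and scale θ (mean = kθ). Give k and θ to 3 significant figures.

For Gamma(k, scale θ): mean = kθ, variance = kθ², so CV = 1/√k.
CV = 0.29, hence k = 1/CV² = 11.9.
Then θ = mean/k = 5260/11.9 = 442.

k ≈ 11.9, θ ≈ 442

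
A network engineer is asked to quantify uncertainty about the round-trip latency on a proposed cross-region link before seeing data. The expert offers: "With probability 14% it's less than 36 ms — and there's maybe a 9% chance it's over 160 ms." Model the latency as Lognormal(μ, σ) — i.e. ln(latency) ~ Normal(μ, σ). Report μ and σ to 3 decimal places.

μ ≈ 4.249, σ ≈ 0.616

If T ~ Lognormal(μ,σ) then ln T ~ Normal(μ,σ), so the p-quantile of ln T is μ + z_p·σ.
ln(36) = 3.584 and ln(160) = 5.075; z_{0.14} = -1.08, z_{0.91} = 1.341.
σ = (5.075 − 3.584)/(1.341 − (-1.08)) = 0.616.
μ = 3.584 − (-1.08)·0.616 = 4.249.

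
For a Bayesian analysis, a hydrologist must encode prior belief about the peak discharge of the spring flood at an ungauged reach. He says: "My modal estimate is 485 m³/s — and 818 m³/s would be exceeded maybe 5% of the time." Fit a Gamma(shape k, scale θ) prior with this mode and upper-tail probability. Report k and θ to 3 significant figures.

Gamma(k,θ) with k>1 has mode (k−1)θ, so θ = 485/(k−1).
Need P(X < 818) = 0.95 with θ tied to k this way. Start at k = 2, θ = 485: P(X<818) ≈ 0.503.
Too low — raise k to concentrate. Iterating converges to k ≈ 11.2.
Then θ = 485/(11.2−1) ≈ 47.5.

k ≈ 11.2, θ ≈ 47.5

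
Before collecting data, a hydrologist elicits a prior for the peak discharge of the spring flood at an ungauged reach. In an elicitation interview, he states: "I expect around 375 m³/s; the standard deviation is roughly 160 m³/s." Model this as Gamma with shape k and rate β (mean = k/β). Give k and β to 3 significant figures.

k ≈ 5.49, β ≈ 0.0146

For Gamma(k, rate β): mean = k/β, variance = k/β², so CV = 1/√k.
CV = SD/mean = 160/375 = 0.4267, hence k = 1/CV² = 5.49.
Then β = k/mean = 5.49/375 = 0.0146.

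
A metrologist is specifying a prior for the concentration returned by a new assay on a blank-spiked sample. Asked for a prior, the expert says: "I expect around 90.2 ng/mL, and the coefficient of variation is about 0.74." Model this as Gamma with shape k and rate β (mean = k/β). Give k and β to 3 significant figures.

k ≈ 1.83, β ≈ 0.0202

For Gamma(k, rate β): mean = k/β, variance = k/β², so CV = 1/√k.
CV = 0.74, hence k = 1/CV² = 1.83.
Then β = k/mean = 1.83/90.2 = 0.0202.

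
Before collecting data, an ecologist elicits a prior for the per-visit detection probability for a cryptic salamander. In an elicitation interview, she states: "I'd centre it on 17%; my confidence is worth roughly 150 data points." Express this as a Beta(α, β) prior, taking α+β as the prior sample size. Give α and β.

α = 25.5, β = 124.5

Under the effective-sample-size interpretation, Beta(α, β) has prior mean α/(α+β) and prior sample size α+β.
So α+β = 150 and α/(α+β) = 0.17, giving α = 0.17·150 = 25.5 and β = 150 − 25.5 = 124.5.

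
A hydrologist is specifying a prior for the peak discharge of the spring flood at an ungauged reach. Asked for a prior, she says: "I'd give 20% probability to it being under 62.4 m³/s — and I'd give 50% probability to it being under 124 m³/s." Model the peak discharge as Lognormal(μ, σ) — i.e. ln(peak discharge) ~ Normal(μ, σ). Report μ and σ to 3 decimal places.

If T ~ Lognormal(μ,σ) then ln T ~ Normal(μ,σ), so the p-quantile of ln T is μ + z_p·σ.
ln(62.4) = 4.134 and ln(124) = 4.82; z_{0.2} = -0.8416, z_{0.5} = 0.
σ = (4.82 − 4.134)/(0 − (-0.8416)) = 0.816.
μ = 4.134 − (-0.8416)·0.816 = 4.820.

μ ≈ 4.820, σ ≈ 0.816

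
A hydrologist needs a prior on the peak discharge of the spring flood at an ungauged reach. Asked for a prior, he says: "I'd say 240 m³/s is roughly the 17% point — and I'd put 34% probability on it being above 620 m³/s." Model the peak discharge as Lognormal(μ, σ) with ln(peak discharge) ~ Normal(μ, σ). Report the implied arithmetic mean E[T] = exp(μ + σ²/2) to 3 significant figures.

If T ~ Lognormal(μ,σ) then ln T ~ Normal(μ,σ), so the p-quantile of ln T is μ + z_p·σ.
ln(240) = 5.481 and ln(620) = 6.43; z_{0.17} = -0.9542, z_{0.66} = 0.4125.
σ = (6.43 − 5.481)/(0.4125 − (-0.9542)) = 0.694.
μ = 5.481 − (-0.9542)·0.694 = 6.143.
E[T] = exp(μ + σ²/2) = exp(6.143 + 0.2411) = 593 m³/s.

E[T] ≈ 593 m³/s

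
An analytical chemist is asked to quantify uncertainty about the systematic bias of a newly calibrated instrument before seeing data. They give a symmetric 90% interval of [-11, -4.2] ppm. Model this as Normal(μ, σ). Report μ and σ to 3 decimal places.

A symmetric 90% interval runs μ ± z·σ with z = 1.645.
Half-width = 3.4, so σ = 3.4/1.645 = 2.067.
μ is the interval midpoint, -7.600.

μ = -7.600, σ = 2.067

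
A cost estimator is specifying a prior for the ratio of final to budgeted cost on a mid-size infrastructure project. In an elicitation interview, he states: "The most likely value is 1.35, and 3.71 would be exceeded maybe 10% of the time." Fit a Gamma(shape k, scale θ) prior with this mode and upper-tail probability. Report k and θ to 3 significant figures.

k ≈ 2.87, θ ≈ 0.721

Gamma(k,θ) with k>1 has mode (k−1)θ, so θ = 1.35/(k−1).
Need P(X < 3.71) = 0.9 with θ tied to k this way. Start at k = 2, θ = 1.35: P(X<3.71) ≈ 0.760.
Too low — raise k to concentrate. Iterating converges to k ≈ 2.87.
Then θ = 1.35/(2.87−1) ≈ 0.721.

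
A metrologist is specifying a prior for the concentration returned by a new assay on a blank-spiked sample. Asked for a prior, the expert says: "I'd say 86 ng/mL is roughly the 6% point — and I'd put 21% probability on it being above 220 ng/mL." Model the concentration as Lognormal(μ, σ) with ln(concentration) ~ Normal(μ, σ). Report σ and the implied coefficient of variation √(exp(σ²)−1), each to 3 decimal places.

If T ~ Lognormal(μ,σ) then ln T ~ Normal(μ,σ), so the p-quantile of ln T is μ + z_p·σ.
ln(86) = 4.454 and ln(220) = 5.394; z_{0.06} = -1.555, z_{0.79} = 0.8064.
σ = (5.394 − 4.454)/(0.8064 − (-1.555)) = 0.398.
μ = 4.454 − (-1.555)·0.398 = 5.073.
CV = √(exp(σ²)−1) = √(exp(0.1582)−1) = 0.414.

σ ≈ 0.398, CV ≈ 0.414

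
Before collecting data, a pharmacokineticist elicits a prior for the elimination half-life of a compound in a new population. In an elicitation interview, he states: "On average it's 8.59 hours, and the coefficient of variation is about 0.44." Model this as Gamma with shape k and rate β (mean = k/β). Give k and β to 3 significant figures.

For Gamma(k, rate β): mean = k/β, variance = k/β², so CV = 1/√k.
CV = 0.44, hence k = 1/CV² = 5.17.
Then β = k/mean = 5.17/8.59 = 0.601.

k ≈ 5.17, β ≈ 0.601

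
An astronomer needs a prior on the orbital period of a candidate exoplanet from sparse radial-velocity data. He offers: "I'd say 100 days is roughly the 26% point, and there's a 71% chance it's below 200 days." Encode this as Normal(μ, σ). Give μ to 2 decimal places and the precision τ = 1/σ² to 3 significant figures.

The p-quantile of Normal(μ,σ) is μ + z_p·σ, with z_{0.26} = -0.6433 and z_{0.71} = 0.5534.
Eliminate σ: μ = (z₂·x₁ − z₁·x₂)/(z₂ − z₁) = (0.5534·100 − (-0.6433)·200)/1.197 = 153.76.
Then σ = (x₂ − x₁)/(z₂ − z₁) = (200 − 100)/1.197 = 83.56.
Precision τ = 1/σ² = 1/83.56² = 0.000143.

μ = 153.76, τ = 0.000143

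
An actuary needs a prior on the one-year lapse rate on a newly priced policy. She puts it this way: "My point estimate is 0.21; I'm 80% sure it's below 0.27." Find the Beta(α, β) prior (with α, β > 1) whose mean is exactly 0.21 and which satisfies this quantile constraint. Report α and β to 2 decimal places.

With mean 0.21 fixed, write α = 0.21s, β = 0.79s where s = α+β.
Need P(θ < 0.27) = 0.8 under Beta(0.21s, 0.79s). Normal approximation: (q−m)/√(m(1−m)/s) ≈ z_{0.8} = 0.842, so s ≈ 0.21·0.79·(0.842)²/(0.27−0.21)² = 32.6.
At s = 32.6: P(θ<0.27) ≈ 0.808. Adjusting to match 0.8 gives s ≈ 30.20.
So α = 0.21·30.20 ≈ 6.34, β = 0.79·30.20 ≈ 23.86.

α ≈ 6.34, β ≈ 23.86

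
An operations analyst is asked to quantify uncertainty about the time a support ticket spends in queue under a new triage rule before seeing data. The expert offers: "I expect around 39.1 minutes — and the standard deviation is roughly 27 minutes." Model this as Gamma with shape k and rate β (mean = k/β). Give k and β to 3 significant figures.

For Gamma(k, rate β): mean = k/β, variance = k/β², so CV = 1/√k.
CV = SD/mean = 27/39.1 = 0.6905, hence k = 1/CV² = 2.1.
Then β = k/mean = 2.1/39.1 = 0.0536.

k ≈ 2.1, β ≈ 0.0536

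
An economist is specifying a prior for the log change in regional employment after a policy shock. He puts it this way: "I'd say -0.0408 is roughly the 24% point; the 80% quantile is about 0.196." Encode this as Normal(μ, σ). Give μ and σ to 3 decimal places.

For Normal(μ,σ), the p-quantile is μ + z_p·σ. Here z_{0.24} = -0.7063, z_{0.8} = 0.8416.
So -0.0408 = μ − 0.7063σ and 0.196 = μ + 0.8416σ.
Subtracting: σ = (0.196 − -0.0408)/(0.8416 − (-0.7063)) = 0.153.
Then μ = -0.0408 − (-0.7063)·0.153 = 0.067.

μ = 0.067, σ = 0.153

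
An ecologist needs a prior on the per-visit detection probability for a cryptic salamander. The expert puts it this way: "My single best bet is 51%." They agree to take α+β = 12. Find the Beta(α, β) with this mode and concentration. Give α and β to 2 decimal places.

For α,β > 1 the Beta mode is (α−1)/(α+β−2). With α+β = 12, the mode is (α−1)/10.
Set (α−1)/10 = 0.51 → α = 1 + 0.51·10 = 6.10.
β = 12 − α = 5.90.

α = 6.10, β = 5.90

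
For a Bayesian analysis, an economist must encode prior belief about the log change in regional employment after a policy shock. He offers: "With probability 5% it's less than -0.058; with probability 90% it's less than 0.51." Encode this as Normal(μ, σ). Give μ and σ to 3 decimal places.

The p-quantile of Normal(μ,σ) is μ + z_p·σ, with z_{0.05} = -1.645 and z_{0.9} = 1.282.
Eliminate σ: μ = (z₂·x₁ − z₁·x₂)/(z₂ − z₁) = (1.282·-0.058 − (-1.645)·0.51)/2.926 = 0.261.
Then σ = (x₂ − x₁)/(z₂ − z₁) = (0.51 − -0.058)/2.926 = 0.194.

μ = 0.261, σ = 0.194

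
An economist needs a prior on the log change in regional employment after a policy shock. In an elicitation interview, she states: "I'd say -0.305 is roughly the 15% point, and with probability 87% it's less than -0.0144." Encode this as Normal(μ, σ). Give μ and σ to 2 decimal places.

The p-quantile of Normal(μ,σ) is μ + z_p·σ, with z_{0.15} = -1.036 and z_{0.87} = 1.126.
Eliminate σ: μ = (z₂·x₁ − z₁·x₂)/(z₂ − z₁) = (1.126·-0.305 − (-1.036)·-0.0144)/2.163 = -0.17.
Then σ = (x₂ − x₁)/(z₂ − z₁) = (-0.0144 − -0.305)/2.163 = 0.13.

μ = -0.17, σ = 0.13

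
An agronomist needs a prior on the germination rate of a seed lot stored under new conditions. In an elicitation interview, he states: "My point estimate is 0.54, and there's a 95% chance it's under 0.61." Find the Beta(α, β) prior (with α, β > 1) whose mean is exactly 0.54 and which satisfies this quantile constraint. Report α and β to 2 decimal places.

α ≈ 72.89, β ≈ 62.09

With mean 0.54 fixed, write α = 0.54s, β = 0.46s where s = α+β.
Need P(θ < 0.61) = 0.95 under Beta(0.54s, 0.46s). Normal approximation: (q−m)/√(m(1−m)/s) ≈ z_{0.95} = 1.64, so s ≈ 0.54·0.46·(1.64)²/(0.61−0.54)² = 137.2.
At s = 137.2: P(θ<0.61) ≈ 0.951. Adjusting to match 0.95 gives s ≈ 134.97.
So α = 0.54·134.97 ≈ 72.89, β = 0.46·134.97 ≈ 62.09.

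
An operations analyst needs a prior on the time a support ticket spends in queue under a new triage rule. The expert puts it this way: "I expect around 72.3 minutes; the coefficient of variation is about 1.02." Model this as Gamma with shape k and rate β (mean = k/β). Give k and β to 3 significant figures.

k ≈ 0.961, β ≈ 0.0133

For Gamma(k, rate β): mean = k/β, variance = k/β², so CV = 1/√k.
CV = 1.02, hence k = 1/CV² = 0.961.
Then β = k/mean = 0.961/72.3 = 0.0133.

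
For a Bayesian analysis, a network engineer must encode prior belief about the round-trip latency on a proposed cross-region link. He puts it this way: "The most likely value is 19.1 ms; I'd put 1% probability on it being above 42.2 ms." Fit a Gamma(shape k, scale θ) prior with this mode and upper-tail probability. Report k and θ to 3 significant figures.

Gamma(k,θ) with k>1 has mode (k−1)θ, so θ = 19.1/(k−1).
Need P(X < 42.2) = 0.99 with θ tied to k this way. Start at k = 2, θ = 19.1: P(X<42.2) ≈ 0.648.
Too low — raise k to concentrate. Iterating converges to k ≈ 8.67.
Then θ = 19.1/(8.67−1) ≈ 2.49.

k ≈ 8.67, θ ≈ 2.49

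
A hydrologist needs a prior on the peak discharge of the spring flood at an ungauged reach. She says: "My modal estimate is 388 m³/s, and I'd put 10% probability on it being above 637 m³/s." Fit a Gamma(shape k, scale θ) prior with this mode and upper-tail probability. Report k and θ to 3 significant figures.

Gamma(k,θ) with k>1 has mode (k−1)θ, so θ = 388/(k−1).
Need P(X < 637) = 0.9 with θ tied to k this way. Start at k = 2, θ = 388: P(X<637) ≈ 0.488.
Too low — raise k to concentrate. Iterating converges to k ≈ 8.67.
Then θ = 388/(8.67−1) ≈ 50.6.

k ≈ 8.67, θ ≈ 50.6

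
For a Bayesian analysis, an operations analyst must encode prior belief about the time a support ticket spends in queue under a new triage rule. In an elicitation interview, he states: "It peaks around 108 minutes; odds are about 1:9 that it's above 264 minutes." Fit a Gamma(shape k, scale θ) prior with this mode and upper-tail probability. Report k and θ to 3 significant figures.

Gamma(k,θ) with k>1 has mode (k−1)θ, so θ = 108/(k−1).
Need P(X < 264) = 0.9 with θ tied to k this way. Start at k = 2, θ = 108: P(X<264) ≈ 0.701.
Too low — raise k to concentrate. Iterating converges to k ≈ 3.41.
Then θ = 108/(3.41−1) ≈ 44.9.

k ≈ 3.41, θ ≈ 44.9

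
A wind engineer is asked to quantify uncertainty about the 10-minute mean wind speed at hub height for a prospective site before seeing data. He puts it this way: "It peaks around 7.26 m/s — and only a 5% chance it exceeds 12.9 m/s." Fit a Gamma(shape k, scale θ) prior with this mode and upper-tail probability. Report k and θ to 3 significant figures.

k ≈ 9.44, θ ≈ 0.86

Gamma(k,θ) with k>1 has mode (k−1)θ, so θ = 7.26/(k−1).
Need P(X < 12.9) = 0.95 with θ tied to k this way. Start at k = 2, θ = 7.26: P(X<12.9) ≈ 0.530.
Too low — raise k to concentrate. Iterating converges to k ≈ 9.44.
Then θ = 7.26/(9.44−1) ≈ 0.86.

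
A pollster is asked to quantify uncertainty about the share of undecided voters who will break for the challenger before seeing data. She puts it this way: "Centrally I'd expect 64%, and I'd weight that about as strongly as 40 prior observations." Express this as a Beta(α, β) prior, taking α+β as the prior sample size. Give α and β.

α = 25.6, β = 14.4

Under the effective-sample-size interpretation, Beta(α, β) has prior mean α/(α+β) and prior sample size α+β.
So α+β = 40 and α/(α+β) = 0.64, giving α = 0.64·40 = 25.6 and β = 40 − 25.6 = 14.4.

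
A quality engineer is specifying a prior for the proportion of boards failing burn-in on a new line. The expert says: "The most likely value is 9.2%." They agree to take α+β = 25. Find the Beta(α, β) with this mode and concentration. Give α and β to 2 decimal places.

For α,β > 1 the Beta mode is (α−1)/(α+β−2). With α+β = 25, the mode is (α−1)/23.
Set (α−1)/23 = 0.092 → α = 1 + 0.092·23 = 3.12.
β = 25 − α = 21.88.

α = 3.12, β = 21.88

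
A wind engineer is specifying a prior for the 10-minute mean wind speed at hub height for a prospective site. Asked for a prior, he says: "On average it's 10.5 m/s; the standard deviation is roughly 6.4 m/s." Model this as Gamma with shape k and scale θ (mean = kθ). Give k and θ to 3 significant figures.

For Gamma(k, scale θ): mean = kθ, variance = kθ², so CV = 1/√k.
CV = SD/mean = 6.4/10.5 = 0.6095, hence k = 1/CV² = 2.69.
Then θ = mean/k = 10.5/2.69 = 3.9.

k ≈ 2.69, θ ≈ 3.9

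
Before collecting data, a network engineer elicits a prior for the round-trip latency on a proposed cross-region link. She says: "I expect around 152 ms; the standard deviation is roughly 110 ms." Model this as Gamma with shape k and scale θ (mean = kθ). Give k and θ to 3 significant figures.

For Gamma(k, scale θ): mean = kθ, variance = kθ², so CV = 1/√k.
CV = SD/mean = 110/152 = 0.7237, hence k = 1/CV² = 1.91.
Then θ = mean/k = 152/1.91 = 79.6.

k ≈ 1.91, θ ≈ 79.6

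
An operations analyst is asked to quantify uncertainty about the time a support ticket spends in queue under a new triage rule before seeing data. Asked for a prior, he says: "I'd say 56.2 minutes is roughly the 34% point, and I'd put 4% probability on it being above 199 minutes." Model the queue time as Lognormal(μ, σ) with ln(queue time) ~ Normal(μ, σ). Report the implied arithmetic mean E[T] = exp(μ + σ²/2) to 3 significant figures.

If T ~ Lognormal(μ,σ) then ln T ~ Normal(μ,σ), so the p-quantile of ln T is μ + z_p·σ.
ln(56.2) = 4.029 and ln(199) = 5.293; z_{0.34} = -0.4125, z_{0.96} = 1.751.
σ = (5.293 − 4.029)/(1.751 − (-0.4125)) = 0.585.
μ = 4.029 − (-0.4125)·0.585 = 4.270.
E[T] = exp(μ + σ²/2) = exp(4.270 + 0.1708) = 84.8 minutes.

E[T] ≈ 84.8 minutes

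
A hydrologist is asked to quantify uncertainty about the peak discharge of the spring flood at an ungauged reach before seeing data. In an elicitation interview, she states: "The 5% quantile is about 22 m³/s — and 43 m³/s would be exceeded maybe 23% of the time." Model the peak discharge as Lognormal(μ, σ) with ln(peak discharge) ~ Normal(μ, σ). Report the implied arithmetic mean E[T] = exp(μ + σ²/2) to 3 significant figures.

E[T] ≈ 36.3 m³/s

If T ~ Lognormal(μ,σ) then ln T ~ Normal(μ,σ), so the p-quantile of ln T is μ + z_p·σ.
ln(22) = 3.091 and ln(43) = 3.761; z_{0.05} = -1.645, z_{0.77} = 0.7388.
σ = (3.761 − 3.091)/(0.7388 − (-1.645)) = 0.281.
μ = 3.091 − (-1.645)·0.281 = 3.553.
E[T] = exp(μ + σ²/2) = exp(3.553 + 0.0395) = 36.3 m³/s.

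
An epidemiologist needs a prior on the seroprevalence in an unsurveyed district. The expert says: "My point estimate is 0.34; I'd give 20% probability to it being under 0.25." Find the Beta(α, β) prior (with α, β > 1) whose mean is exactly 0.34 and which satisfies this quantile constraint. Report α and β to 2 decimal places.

α ≈ 6.88, β ≈ 13.35

With mean 0.34 fixed, write α = 0.34s, β = 0.66s where s = α+β.
Need P(θ < 0.25) = 0.2 under Beta(0.34s, 0.66s). Normal approximation: (q−m)/√(m(1−m)/s) ≈ z_{0.2} = -0.842, so s ≈ 0.34·0.66·(-0.842)²/(0.25−0.34)² = 19.6.
At s = 19.6: P(θ<0.25) ≈ 0.204. Adjusting to match 0.2 gives s ≈ 20.23.
So α = 0.34·20.23 ≈ 6.88, β = 0.66·20.23 ≈ 13.35.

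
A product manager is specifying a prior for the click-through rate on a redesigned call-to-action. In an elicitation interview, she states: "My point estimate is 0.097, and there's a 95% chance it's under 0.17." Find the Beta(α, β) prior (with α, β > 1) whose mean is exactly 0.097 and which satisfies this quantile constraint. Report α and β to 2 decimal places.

α ≈ 5.26, β ≈ 48.96

With mean 0.097 fixed, write α = 0.097s, β = 0.903s where s = α+β.
Need P(θ < 0.17) = 0.95 under Beta(0.097s, 0.903s). Normal approximation: (q−m)/√(m(1−m)/s) ≈ z_{0.95} = 1.64, so s ≈ 0.097·0.903·(1.64)²/(0.17−0.097)² = 44.5.
At s = 44.5: P(θ<0.17) ≈ 0.935. Adjusting to match 0.95 gives s ≈ 54.22.
So α = 0.097·54.22 ≈ 5.26, β = 0.903·54.22 ≈ 48.96.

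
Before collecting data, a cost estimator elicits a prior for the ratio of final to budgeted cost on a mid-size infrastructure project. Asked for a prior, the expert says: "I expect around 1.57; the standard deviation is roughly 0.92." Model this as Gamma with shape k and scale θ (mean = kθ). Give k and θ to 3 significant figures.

For Gamma(k, scale θ): mean = kθ, variance = kθ², so CV = 1/√k.
CV = SD/mean = 0.92/1.57 = 0.586, hence k = 1/CV² = 2.91.
Then θ = mean/k = 1.57/2.91 = 0.539.

k ≈ 2.91, θ ≈ 0.539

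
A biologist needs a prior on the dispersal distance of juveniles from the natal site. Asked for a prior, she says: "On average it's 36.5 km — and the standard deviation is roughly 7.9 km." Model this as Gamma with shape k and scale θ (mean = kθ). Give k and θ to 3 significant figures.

For Gamma(k, scale θ): mean = kθ, variance = kθ², so CV = 1/√k.
CV = SD/mean = 7.9/36.5 = 0.2164, hence k = 1/CV² = 21.3.
Then θ = mean/k = 36.5/21.3 = 1.71.

k ≈ 21.3, θ ≈ 1.71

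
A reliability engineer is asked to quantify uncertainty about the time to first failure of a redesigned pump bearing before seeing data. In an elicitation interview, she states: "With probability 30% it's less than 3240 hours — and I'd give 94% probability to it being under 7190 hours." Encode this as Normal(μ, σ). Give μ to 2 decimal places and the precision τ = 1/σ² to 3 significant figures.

For Normal(μ,σ), the p-quantile is μ + z_p·σ. Here z_{0.3} = -0.5244, z_{0.94} = 1.555.
So 3240 = μ − 0.5244σ and 7190 = μ + 1.555σ.
Subtracting: σ = (7190 − 3240)/(1.555 − (-0.5244)) = 1899.79.
Then μ = 3240 − (-0.5244)·1899.79 = 4236.25.
Precision τ = 1/σ² = 1/1900² = 2.77e-07.

μ = 4236.25, τ = 2.77e-07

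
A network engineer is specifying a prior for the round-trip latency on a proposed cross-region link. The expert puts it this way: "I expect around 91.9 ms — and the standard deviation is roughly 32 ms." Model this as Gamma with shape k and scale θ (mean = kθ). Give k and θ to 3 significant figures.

k ≈ 8.25, θ ≈ 11.1

For Gamma(k, scale θ): mean = kθ, variance = kθ², so CV = 1/√k.
CV = SD/mean = 32/91.9 = 0.3482, hence k = 1/CV² = 8.25.
Then θ = mean/k = 91.9/8.25 = 11.1.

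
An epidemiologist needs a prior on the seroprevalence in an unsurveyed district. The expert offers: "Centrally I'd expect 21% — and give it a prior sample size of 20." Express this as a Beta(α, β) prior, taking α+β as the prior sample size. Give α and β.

α = 4.2, β = 15.8

Under the effective-sample-size interpretation, Beta(α, β) has prior mean α/(α+β) and prior sample size α+β.
So α+β = 20 and α/(α+β) = 0.21, giving α = 0.21·20 = 4.2 and β = 20 − 4.2 = 15.8.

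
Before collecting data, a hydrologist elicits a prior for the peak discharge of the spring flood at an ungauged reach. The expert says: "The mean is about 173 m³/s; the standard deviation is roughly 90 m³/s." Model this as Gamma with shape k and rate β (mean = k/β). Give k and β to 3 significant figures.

For Gamma(k, rate β): mean = k/β, variance = k/β², so CV = 1/√k.
CV = SD/mean = 90/173 = 0.5202, hence k = 1/CV² = 3.69.
Then β = k/mean = 3.69/173 = 0.0214.

k ≈ 3.69, β ≈ 0.0214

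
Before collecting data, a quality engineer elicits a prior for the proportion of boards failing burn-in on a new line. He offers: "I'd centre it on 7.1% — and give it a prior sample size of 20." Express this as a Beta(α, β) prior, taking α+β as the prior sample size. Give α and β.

α = 1.42, β = 18.58

Under the effective-sample-size interpretation, Beta(α, β) has prior mean α/(α+β) and prior sample size α+β.
So α+β = 20 and α/(α+β) = 0.071, giving α = 0.071·20 = 1.42 and β = 20 − 1.42 = 18.58.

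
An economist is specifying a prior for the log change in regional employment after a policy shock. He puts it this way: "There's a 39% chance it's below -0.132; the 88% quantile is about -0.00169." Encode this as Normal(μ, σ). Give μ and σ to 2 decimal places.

μ = -0.11, σ = 0.09

The p-quantile of Normal(μ,σ) is μ + z_p·σ, with z_{0.39} = -0.2793 and z_{0.88} = 1.175.
Eliminate σ: μ = (z₂·x₁ − z₁·x₂)/(z₂ − z₁) = (1.175·-0.132 − (-0.2793)·-0.00169)/1.454 = -0.11.
Then σ = (x₂ − x₁)/(z₂ − z₁) = (-0.00169 − -0.132)/1.454 = 0.09.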